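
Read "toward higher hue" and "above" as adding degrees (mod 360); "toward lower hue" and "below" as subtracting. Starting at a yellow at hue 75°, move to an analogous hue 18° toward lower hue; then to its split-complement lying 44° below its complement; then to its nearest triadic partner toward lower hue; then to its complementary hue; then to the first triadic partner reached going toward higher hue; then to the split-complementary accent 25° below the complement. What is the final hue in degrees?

168°

−18° (analog 18° ↓): 75 − 18 = 57°
+136° (split-comp 44° ↓): 57 + 136 = 193°
−120° (triadic ↓): 193 − 120 = 73°
+180° (complement): 73 + 180 = 253°
+120° (triadic ↑): 253 + 120 = 373 → 373 − 360 = 13°
+155° (split-comp 25° ↓): 13 + 155 = 168°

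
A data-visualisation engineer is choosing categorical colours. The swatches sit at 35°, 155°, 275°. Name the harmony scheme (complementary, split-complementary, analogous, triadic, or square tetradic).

triadic

Sort the hues: 35°, 155°, 275°.
Successive gaps around the wheel: 120°, 120°, 120°.
Three hues equally spaced 120° apart form a triad.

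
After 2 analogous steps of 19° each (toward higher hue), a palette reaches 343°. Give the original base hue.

2 steps of 19° (toward higher hue) give a net shift of +38°.
Start = end − shift: 343 − 38 = 305°

305°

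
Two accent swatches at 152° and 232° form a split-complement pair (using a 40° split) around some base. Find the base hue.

12°

The accents sit 40° either side of the complement, so the complement is their short-arc midpoint on the wheel.
Short-arc midpoint of 152° and 232°: 192°.
Base is 180° from the complement: 192 − 180 = 12°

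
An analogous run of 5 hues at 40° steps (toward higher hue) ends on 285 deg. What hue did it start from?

4 steps of 40° (toward higher hue) give a net shift of +160°.
Start = end − shift: 285 − 160 = 125°

125°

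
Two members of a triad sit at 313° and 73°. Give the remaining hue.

A triad spaces three hues 120° apart.
The full set is {73°, 193°, 313°}.

193°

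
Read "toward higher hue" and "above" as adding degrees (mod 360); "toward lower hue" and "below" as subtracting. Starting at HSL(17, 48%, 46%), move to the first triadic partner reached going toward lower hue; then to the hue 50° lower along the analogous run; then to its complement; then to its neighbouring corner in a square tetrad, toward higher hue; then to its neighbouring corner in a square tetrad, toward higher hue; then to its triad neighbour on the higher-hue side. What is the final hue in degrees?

327°

triadic ↓ −120°: 17 − 120 = -103 → -103 + 360 = 257°
analog 50° ↓ −50°: 257 − 50 = 207°
complement +180°: 207 + 180 = 387 → 387 − 360 = 27°
square ↑ +90°: 27 + 90 = 117°
square ↑ +90°: 117 + 90 = 207°
triadic ↑ +120°: 207 + 120 = 327°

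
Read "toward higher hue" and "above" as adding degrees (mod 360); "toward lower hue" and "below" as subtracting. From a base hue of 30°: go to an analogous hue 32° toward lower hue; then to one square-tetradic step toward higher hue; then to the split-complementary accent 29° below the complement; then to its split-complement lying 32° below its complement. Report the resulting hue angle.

27°

−32° (analog 32° ↓): 30 − 32 = -2 → -2 + 360 = 358°
+90° (square ↑): 358 + 90 = 448 → 448 − 360 = 88°
+151° (split-comp 29° ↓): 88 + 151 = 239°
+148° (split-comp 32° ↓): 239 + 148 = 387 → 387 − 360 = 27°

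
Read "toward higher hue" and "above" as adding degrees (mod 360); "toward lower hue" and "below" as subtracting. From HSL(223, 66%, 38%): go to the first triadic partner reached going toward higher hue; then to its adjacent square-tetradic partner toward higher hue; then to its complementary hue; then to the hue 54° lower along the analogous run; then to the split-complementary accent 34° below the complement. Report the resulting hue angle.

+120° (triadic ↑): 223 + 120 = 343°
+90° (square ↑): 343 + 90 = 433 → 433 − 360 = 73°
+180° (complement): 73 + 180 = 253°
−54° (analog 54° ↓): 253 − 54 = 199°
+146° (split-comp 34° ↓): 199 + 146 = 345°

345°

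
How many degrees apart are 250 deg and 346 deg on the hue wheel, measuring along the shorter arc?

96°

|250 − 346| = 96.
96 ≤ 180, so the shorter arc is 96°.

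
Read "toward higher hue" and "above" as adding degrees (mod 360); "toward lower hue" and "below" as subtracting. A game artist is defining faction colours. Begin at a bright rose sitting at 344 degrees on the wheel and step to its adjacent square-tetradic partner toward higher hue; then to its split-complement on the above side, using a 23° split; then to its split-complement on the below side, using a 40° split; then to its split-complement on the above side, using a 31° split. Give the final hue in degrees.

square ↑ +90°: 344 + 90 = 434 → 434 − 360 = 74°
split-comp 23° ↑ +203°: 74 + 203 = 277°
split-comp 40° ↓ +140°: 277 + 140 = 417 → 417 − 360 = 57°
split-comp 31° ↑ +211°: 57 + 211 = 268°

268°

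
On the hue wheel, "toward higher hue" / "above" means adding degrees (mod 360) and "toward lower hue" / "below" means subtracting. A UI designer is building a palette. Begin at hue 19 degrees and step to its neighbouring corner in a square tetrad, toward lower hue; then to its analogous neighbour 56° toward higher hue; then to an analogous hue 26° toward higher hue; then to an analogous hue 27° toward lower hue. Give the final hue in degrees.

344°

square ↓ −90°: 19 − 90 = -71 → -71 + 360 = 289°
analog 56° ↑ +56°: 289 + 56 = 345°
analog 26° ↑ +26°: 345 + 26 = 371 → 371 − 360 = 11°
analog 27° ↓ −27°: 11 − 27 = -16 → -16 + 360 = 344°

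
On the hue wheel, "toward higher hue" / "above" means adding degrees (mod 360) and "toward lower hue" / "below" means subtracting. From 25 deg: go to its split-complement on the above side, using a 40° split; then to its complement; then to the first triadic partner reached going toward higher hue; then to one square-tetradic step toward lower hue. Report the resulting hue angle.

split-comp 40° ↑ +220°: 25 + 220 = 245°
complement +180°: 245 + 180 = 425 → 425 − 360 = 65°
triadic ↑ +120°: 65 + 120 = 185°
square ↓ −90°: 185 − 90 = 95°

95°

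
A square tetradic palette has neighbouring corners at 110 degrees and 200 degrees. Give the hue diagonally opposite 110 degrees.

A square tetradic scheme places four hues 90° apart; opposite corners are 180° apart.
110 + 180 = 290°

290°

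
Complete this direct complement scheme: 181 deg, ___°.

1°

The complement sits 180° across the wheel.
The full set through 181° is {1°, 181°}.
Given {181°}, the missing hue is 1°.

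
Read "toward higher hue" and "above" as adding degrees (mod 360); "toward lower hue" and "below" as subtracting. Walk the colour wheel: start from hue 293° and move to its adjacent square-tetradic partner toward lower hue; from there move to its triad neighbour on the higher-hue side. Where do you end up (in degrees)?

323°

−90° (square ↓): 293 − 90 = 203°
+120° (triadic ↑): 203 + 120 = 323°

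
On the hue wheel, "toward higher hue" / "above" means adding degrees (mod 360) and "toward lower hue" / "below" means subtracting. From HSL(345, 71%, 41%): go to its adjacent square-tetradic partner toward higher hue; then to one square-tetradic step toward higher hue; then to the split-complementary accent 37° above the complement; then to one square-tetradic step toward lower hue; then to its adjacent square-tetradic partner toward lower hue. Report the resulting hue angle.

square ↑ +90°: 345 + 90 = 435 → 435 − 360 = 75°
square ↑ +90°: 75 + 90 = 165°
split-comp 37° ↑ +217°: 165 + 217 = 382 → 382 − 360 = 22°
square ↓ −90°: 22 − 90 = -68 → -68 + 360 = 292°
square ↓ −90°: 292 − 90 = 202°

202°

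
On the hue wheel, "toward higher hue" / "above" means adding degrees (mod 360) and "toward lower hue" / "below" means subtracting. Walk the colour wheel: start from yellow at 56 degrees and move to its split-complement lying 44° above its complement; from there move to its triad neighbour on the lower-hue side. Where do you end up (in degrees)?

160°

+224° (split-comp 44° ↑): 56 + 224 = 280°
−120° (triadic ↓): 280 − 120 = 160°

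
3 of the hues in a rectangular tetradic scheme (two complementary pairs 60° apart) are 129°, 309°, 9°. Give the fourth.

189°

A rectangular tetradic uses two complementary pairs 60° apart: offsets 0°, 60°, 180°, 240°.
Among {9°, 129°, 309°}, 309° and 129° are a 180° pair.
The remaining hue 9° needs its own complement: 9 + 180 = 189°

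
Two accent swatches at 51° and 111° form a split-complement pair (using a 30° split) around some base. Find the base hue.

261°

The accents sit 30° either side of the complement, so the complement is their short-arc midpoint on the wheel.
Short-arc midpoint of 51° and 111°: 81°.
Base is 180° from the complement: 81 − 180 = -99 → -99 + 360 = 261°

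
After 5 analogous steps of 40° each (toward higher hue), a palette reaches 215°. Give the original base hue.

15°

5 steps of 40° (toward higher hue) give a net shift of +200°.
Start = end − shift: 215 − 200 = 15°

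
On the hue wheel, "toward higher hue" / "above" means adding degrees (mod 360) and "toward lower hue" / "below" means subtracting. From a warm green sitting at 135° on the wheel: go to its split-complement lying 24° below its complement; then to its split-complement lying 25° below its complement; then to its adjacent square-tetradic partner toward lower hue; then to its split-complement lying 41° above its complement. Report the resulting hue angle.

217°

split-comp 24° ↓ +156°: 135 + 156 = 291°
split-comp 25° ↓ +155°: 291 + 155 = 446 → 446 − 360 = 86°
square ↓ −90°: 86 − 90 = -4 → -4 + 360 = 356°
split-comp 41° ↑ +221°: 356 + 221 = 577 → 577 − 360 = 217°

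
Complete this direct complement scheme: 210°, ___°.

30°

The complement sits 180° across the wheel.
The full set through 210° is {30°, 210°}.
Given {210°}, the missing hue is 30°.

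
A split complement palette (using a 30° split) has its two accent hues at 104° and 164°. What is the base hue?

314°

The accents sit 30° either side of the complement, so the complement is their short-arc midpoint on the wheel.
Short-arc midpoint of 104° and 164°: 134°.
Base is 180° from the complement: 134 − 180 = -46 → -46 + 360 = 314°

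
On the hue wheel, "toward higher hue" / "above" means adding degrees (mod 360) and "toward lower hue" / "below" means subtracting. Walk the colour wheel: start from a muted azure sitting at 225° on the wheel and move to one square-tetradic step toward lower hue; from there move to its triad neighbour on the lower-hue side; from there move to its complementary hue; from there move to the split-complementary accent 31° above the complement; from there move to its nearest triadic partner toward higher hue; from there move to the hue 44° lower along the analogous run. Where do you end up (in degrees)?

122°

−90° (square ↓): 225 − 90 = 135°
−120° (triadic ↓): 135 − 120 = 15°
+180° (complement): 15 + 180 = 195°
+211° (split-comp 31° ↑): 195 + 211 = 406 → 406 − 360 = 46°
+120° (triadic ↑): 46 + 120 = 166°
−44° (analog 44° ↓): 166 − 44 = 122°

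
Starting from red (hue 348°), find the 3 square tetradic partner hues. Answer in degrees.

78°, 168°, 258°

A square tetradic scheme places four hues every 90°.
348 + 90 = 438 → 438 − 360 = 78°
348 + 180 = 528 → 528 − 360 = 168°
348 + 270 = 618 → 618 − 360 = 258°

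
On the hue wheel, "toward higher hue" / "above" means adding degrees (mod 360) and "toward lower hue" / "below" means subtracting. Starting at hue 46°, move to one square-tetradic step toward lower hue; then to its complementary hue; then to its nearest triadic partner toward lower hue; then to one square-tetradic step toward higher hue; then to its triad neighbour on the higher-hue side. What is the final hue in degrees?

226°

square ↓ −90°: 46 − 90 = -44 → -44 + 360 = 316°
complement +180°: 316 + 180 = 496 → 496 − 360 = 136°
triadic ↓ −120°: 136 − 120 = 16°
square ↑ +90°: 16 + 90 = 106°
triadic ↑ +120°: 106 + 120 = 226°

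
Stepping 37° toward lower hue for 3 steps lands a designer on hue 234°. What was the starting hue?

3 steps of 37° (toward lower hue) give a net shift of −111°.
Start = end − shift: 234 + 111 = 345°

345°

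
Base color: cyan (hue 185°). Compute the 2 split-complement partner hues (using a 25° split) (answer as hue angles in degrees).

Complement of 185°: 185 + 180 = 365 → 365 − 360 = 5°
5 − 25 = -20 → -20 + 360 = 340°
5 + 25 = 30°

340° and 30°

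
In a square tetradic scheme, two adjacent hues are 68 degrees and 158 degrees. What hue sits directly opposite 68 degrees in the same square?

A square tetradic scheme places four hues 90° apart; opposite corners are 180° apart.
68 + 180 = 248°

248°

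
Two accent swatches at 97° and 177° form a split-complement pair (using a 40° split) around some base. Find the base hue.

317°

The accents sit 40° either side of the complement, so the complement is their short-arc midpoint on the wheel.
Short-arc midpoint of 97° and 177°: 137°.
Base is 180° from the complement: 137 − 180 = -43 → -43 + 360 = 317°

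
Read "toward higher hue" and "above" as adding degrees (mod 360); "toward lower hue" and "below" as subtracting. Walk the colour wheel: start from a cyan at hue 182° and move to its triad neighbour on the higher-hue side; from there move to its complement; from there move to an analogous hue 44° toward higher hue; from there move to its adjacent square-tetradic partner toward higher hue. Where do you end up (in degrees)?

182 + 120 = 302°   (triadic ↑)
302 + 180 = 482 → 482 − 360 = 122°   (complement)
122 + 44 = 166°   (analog 44° ↑)
166 + 90 = 256°   (square ↑)

256°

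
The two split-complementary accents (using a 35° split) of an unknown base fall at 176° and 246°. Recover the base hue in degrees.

The accents sit 35° either side of the complement, so the complement is their short-arc midpoint on the wheel.
Short-arc midpoint of 176° and 246°: 211°.
Base is 180° from the complement: 211 − 180 = 31°

31°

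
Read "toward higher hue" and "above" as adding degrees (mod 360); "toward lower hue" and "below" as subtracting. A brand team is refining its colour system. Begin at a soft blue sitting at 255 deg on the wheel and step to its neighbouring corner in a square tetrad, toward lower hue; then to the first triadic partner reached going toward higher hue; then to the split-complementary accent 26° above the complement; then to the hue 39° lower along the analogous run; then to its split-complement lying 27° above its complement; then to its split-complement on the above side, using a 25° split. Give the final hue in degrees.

square ↓ −90°: 255 − 90 = 165°
triadic ↑ +120°: 165 + 120 = 285°
split-comp 26° ↑ +206°: 285 + 206 = 491 → 491 − 360 = 131°
analog 39° ↓ −39°: 131 − 39 = 92°
split-comp 27° ↑ +207°: 92 + 207 = 299°
split-comp 25° ↑ +205°: 299 + 205 = 504 → 504 − 360 = 144°

144°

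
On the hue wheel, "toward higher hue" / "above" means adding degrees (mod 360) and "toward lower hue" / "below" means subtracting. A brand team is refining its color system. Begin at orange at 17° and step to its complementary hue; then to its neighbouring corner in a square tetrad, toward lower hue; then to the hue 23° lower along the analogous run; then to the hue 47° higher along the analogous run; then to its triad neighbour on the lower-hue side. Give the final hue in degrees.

complement +180°: 17 + 180 = 197°
square ↓ −90°: 197 − 90 = 107°
analog 23° ↓ −23°: 107 − 23 = 84°
analog 47° ↑ +47°: 84 + 47 = 131°
triadic ↓ −120°: 131 − 120 = 11°

11°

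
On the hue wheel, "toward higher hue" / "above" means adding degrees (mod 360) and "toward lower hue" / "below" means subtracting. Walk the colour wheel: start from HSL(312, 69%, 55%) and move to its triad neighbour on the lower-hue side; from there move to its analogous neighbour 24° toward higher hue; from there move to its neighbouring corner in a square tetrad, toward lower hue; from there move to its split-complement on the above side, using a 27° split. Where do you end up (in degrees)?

333°

312 − 120 = 192°   (triadic ↓)
192 + 24 = 216°   (analog 24° ↑)
216 − 90 = 126°   (square ↓)
126 + 207 = 333°   (split-comp 27° ↑)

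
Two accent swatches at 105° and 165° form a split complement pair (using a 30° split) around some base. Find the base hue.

The accents sit 30° either side of the complement, so the complement is their short-arc midpoint on the wheel.
Short-arc midpoint of 105° and 165°: 135°.
Base is 180° from the complement: 135 − 180 = -45 → -45 + 360 = 315°

315°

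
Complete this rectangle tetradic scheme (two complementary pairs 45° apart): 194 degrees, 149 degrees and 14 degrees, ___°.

A rectangular tetradic uses two complementary pairs 45° apart: offsets 0°, 45°, 180°, 225°.
Among {14°, 149°, 194°}, 194° and 14° are a 180° pair.
The remaining hue 149° needs its own complement: 149 + 180 = 329°

329°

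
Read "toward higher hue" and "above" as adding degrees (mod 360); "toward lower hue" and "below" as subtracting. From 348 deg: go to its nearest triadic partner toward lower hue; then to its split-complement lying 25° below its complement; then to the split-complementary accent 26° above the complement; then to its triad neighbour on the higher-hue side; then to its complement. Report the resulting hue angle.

348 − 120 = 228°   (triadic ↓)
228 + 155 = 383 → 383 − 360 = 23°   (split-comp 25° ↓)
23 + 206 = 229°   (split-comp 26° ↑)
229 + 120 = 349°   (triadic ↑)
349 + 180 = 529 → 529 − 360 = 169°   (complement)

169°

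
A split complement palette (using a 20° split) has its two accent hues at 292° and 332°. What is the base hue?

The accents sit 20° either side of the complement, so the complement is their short-arc midpoint on the wheel.
Short-arc midpoint of 292° and 332°: 312°.
Base is 180° from the complement: 312 − 180 = 132°

132°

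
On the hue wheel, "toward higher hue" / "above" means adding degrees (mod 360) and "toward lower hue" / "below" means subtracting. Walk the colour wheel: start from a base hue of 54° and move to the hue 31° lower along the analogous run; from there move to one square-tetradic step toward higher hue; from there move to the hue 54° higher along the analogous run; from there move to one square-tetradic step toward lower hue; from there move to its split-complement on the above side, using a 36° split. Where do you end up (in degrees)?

293°

analog 31° ↓ −31°: 54 − 31 = 23°
square ↑ +90°: 23 + 90 = 113°
analog 54° ↑ +54°: 113 + 54 = 167°
square ↓ −90°: 167 − 90 = 77°
split-comp 36° ↑ +216°: 77 + 216 = 293°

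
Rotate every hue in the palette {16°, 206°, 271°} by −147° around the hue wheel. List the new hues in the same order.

229°, 59°, 124°

16 − 147 = -131 → -131 + 360 = 229°
206 − 147 = 59°
271 − 147 = 124°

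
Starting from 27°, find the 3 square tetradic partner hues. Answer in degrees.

A square tetradic scheme places four hues every 90°.
27 + 90 = 117°
27 + 180 = 207°
27 + 270 = 297°

117°, 207°, and 297°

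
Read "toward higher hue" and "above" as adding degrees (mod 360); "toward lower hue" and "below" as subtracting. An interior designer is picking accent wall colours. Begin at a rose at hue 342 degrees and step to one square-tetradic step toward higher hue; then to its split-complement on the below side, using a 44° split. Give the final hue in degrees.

208°

342 + 90 = 432 → 432 − 360 = 72°   (square ↑)
72 + 136 = 208°   (split-comp 44° ↓)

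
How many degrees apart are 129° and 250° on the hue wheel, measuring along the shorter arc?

121°

|129 − 250| = 121.
121 ≤ 180, so the shorter arc is 121°.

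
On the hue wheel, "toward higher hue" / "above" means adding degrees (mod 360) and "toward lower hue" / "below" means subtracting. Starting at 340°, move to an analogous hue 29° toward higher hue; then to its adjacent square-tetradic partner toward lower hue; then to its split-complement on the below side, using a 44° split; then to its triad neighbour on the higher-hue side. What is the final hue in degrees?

+29° (analog 29° ↑): 340 + 29 = 369 → 369 − 360 = 9°
−90° (square ↓): 9 − 90 = -81 → -81 + 360 = 279°
+136° (split-comp 44° ↓): 279 + 136 = 415 → 415 − 360 = 55°
+120° (triadic ↑): 55 + 120 = 175°

175°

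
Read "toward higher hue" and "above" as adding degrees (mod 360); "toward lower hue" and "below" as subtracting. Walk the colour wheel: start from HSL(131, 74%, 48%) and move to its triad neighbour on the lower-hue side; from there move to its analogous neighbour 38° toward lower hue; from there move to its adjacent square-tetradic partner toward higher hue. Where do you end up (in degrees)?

131 − 120 = 11°   (triadic ↓)
11 − 38 = -27 → -27 + 360 = 333°   (analog 38° ↓)
333 + 90 = 423 → 423 − 360 = 63°   (square ↑)

63°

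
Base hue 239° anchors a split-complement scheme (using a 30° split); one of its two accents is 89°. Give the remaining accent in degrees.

Split-complementary hues sit 30° either side of the complement.
Complement of the base 239°: 239 + 180 = 419 → 419 − 360 = 59°
The given accent 89° is 30° one side of 59°; the other accent sits 30° the other side: 59 − 30 = 29°

29°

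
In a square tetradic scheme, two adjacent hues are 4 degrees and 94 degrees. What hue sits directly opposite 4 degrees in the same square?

184°

A square tetradic scheme places four hues 90° apart; opposite corners are 180° apart.
4 + 180 = 184°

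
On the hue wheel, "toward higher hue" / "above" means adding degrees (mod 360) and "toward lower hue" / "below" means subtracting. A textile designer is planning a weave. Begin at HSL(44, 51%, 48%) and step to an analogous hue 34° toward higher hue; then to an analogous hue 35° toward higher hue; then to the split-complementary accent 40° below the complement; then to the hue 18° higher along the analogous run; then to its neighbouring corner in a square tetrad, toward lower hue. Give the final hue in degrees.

44 + 34 = 78°   (analog 34° ↑)
78 + 35 = 113°   (analog 35° ↑)
113 + 140 = 253°   (split-comp 40° ↓)
253 + 18 = 271°   (analog 18° ↑)
271 − 90 = 181°   (square ↓)

181°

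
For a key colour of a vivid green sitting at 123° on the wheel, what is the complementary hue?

123 + 180 = 303°

303°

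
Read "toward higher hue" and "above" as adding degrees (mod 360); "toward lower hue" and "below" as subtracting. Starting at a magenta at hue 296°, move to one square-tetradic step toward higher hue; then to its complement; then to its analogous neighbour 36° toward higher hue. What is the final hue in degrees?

square ↑ +90°: 296 + 90 = 386 → 386 − 360 = 26°
complement +180°: 26 + 180 = 206°
analog 36° ↑ +36°: 206 + 36 = 242°

242°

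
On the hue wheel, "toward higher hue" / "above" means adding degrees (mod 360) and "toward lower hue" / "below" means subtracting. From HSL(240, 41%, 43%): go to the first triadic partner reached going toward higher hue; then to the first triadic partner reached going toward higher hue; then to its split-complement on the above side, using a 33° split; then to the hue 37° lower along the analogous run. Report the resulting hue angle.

296°

+120° (triadic ↑): 240 + 120 = 360 → 360 − 360 = 0°
+120° (triadic ↑): 0 + 120 = 120°
+213° (split-comp 33° ↑): 120 + 213 = 333°
−37° (analog 37° ↓): 333 − 37 = 296°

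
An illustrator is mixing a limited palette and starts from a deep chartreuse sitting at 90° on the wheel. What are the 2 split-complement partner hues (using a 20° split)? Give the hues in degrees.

Split-complementary hues sit 20° either side of the complement.
Complement of 90°: 90 + 180 = 270°
270 − 20 = 250°
270 + 20 = 290°

250° and 290°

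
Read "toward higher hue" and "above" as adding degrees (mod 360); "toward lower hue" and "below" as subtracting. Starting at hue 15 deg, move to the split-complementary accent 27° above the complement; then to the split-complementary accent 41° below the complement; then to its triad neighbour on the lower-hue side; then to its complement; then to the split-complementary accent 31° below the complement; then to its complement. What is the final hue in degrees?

30°

15 + 207 = 222°   (split-comp 27° ↑)
222 + 139 = 361 → 361 − 360 = 1°   (split-comp 41° ↓)
1 − 120 = -119 → -119 + 360 = 241°   (triadic ↓)
241 + 180 = 421 → 421 − 360 = 61°   (complement)
61 + 149 = 210°   (split-comp 31° ↓)
210 + 180 = 390 → 390 − 360 = 30°   (complement)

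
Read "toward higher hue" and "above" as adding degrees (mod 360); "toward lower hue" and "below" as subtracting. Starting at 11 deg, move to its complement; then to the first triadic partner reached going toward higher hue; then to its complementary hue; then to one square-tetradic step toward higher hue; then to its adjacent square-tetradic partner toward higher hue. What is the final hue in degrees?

311°

+180° (complement): 11 + 180 = 191°
+120° (triadic ↑): 191 + 120 = 311°
+180° (complement): 311 + 180 = 491 → 491 − 360 = 131°
+90° (square ↑): 131 + 90 = 221°
+90° (square ↑): 221 + 90 = 311°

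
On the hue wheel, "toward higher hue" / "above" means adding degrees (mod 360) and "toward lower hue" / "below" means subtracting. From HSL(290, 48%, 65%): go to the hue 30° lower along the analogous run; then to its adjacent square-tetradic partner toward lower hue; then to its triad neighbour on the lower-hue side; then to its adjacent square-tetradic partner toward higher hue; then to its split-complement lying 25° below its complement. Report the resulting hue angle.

295°

analog 30° ↓ −30°: 290 − 30 = 260°
square ↓ −90°: 260 − 90 = 170°
triadic ↓ −120°: 170 − 120 = 50°
square ↑ +90°: 50 + 90 = 140°
split-comp 25° ↓ +155°: 140 + 155 = 295°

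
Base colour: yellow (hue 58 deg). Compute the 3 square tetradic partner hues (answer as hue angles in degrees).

A square tetradic scheme places four hues every 90°.
58 + 90 = 148°
58 + 180 = 238°
58 + 270 = 328°

148°, 238°, and 328°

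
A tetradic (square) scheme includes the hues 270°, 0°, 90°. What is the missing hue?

180°

A square tetradic scheme places four hues every 90°.
The full set through 0° is {0°, 90°, 180°, 270°}.
Given {0°, 90°, 270°}, the missing hue is 180°.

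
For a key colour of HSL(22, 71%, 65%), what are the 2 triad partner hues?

A triad places three hues 120° apart.
22 + 120 = 142°
22 + 240 = 262°

142° and 262°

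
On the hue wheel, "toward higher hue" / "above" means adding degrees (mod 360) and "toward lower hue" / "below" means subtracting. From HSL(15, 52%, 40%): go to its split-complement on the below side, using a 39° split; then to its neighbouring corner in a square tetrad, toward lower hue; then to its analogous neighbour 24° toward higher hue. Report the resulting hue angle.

+141° (split-comp 39° ↓): 15 + 141 = 156°
−90° (square ↓): 156 − 90 = 66°
+24° (analog 24° ↑): 66 + 24 = 90°

90°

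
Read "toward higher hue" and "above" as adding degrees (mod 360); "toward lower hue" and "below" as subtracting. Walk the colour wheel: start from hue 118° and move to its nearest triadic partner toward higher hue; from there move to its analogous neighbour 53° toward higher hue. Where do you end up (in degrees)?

118 + 120 = 238°   (triadic ↑)
238 + 53 = 291°   (analog 53° ↑)

291°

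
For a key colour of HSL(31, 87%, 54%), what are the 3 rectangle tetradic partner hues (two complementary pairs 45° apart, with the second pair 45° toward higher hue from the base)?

A rectangular tetradic uses two complementary pairs 45° apart: offsets 0°, 45°, 180°, 225°.
31 + 45 = 76°
31 + 180 = 211°
31 + 225 = 256°

76°, 211°, and 256°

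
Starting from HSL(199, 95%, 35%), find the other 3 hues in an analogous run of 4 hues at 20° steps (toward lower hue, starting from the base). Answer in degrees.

199 − 20 = 179°
199 − 40 = 159°
199 − 60 = 139°

179°, 159°, 139°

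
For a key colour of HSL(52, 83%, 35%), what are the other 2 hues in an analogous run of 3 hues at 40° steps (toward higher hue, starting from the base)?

Analogous hues sit every 40° along the wheel.
52 + 40 = 92°
52 + 80 = 132°

92° and 132°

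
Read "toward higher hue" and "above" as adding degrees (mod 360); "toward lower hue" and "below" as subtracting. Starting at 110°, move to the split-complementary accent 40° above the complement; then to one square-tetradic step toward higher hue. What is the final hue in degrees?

split-comp 40° ↑ +220°: 110 + 220 = 330°
square ↑ +90°: 330 + 90 = 420 → 420 − 360 = 60°

60°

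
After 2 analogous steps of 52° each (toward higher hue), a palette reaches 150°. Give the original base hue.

46°

2 steps of 52° (toward higher hue) give a net shift of +104°.
Start = end − shift: 150 − 104 = 46°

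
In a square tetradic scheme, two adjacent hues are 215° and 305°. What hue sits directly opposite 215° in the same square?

A square tetradic scheme places four hues 90° apart; opposite corners are 180° apart.
215 + 180 = 395 → 395 − 360 = 35°

35°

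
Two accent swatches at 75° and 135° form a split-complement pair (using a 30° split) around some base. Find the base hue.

The accents sit 30° either side of the complement, so the complement is their short-arc midpoint on the wheel.
Short-arc midpoint of 75° and 135°: 105°.
Base is 180° from the complement: 105 − 180 = -75 → -75 + 360 = 285°

285°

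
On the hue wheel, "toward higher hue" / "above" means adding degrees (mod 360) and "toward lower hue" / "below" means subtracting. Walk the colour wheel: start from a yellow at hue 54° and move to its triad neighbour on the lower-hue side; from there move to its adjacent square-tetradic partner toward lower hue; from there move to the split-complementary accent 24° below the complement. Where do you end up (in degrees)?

0°

triadic ↓ −120°: 54 − 120 = -66 → -66 + 360 = 294°
square ↓ −90°: 294 − 90 = 204°
split-comp 24° ↓ +156°: 204 + 156 = 360 → 360 − 360 = 0°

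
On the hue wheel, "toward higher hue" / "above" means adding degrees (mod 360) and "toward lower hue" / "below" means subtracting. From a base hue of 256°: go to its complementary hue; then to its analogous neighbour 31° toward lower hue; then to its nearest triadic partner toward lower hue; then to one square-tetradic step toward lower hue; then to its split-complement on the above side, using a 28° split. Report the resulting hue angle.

43°

256 + 180 = 436 → 436 − 360 = 76°   (complement)
76 − 31 = 45°   (analog 31° ↓)
45 − 120 = -75 → -75 + 360 = 285°   (triadic ↓)
285 − 90 = 195°   (square ↓)
195 + 208 = 403 → 403 − 360 = 43°   (split-comp 28° ↑)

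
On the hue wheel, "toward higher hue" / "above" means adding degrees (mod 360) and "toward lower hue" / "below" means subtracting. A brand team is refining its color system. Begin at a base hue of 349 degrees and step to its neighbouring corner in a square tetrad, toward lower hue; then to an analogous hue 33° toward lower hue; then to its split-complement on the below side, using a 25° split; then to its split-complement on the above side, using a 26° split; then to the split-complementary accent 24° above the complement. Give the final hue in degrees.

71°

square ↓ −90°: 349 − 90 = 259°
analog 33° ↓ −33°: 259 − 33 = 226°
split-comp 25° ↓ +155°: 226 + 155 = 381 → 381 − 360 = 21°
split-comp 26° ↑ +206°: 21 + 206 = 227°
split-comp 24° ↑ +204°: 227 + 204 = 431 → 431 − 360 = 71°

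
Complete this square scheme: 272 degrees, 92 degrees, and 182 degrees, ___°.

A square tetradic scheme places four hues every 90°.
The full set through 92° is {2°, 92°, 182°, 272°}.
Given {92°, 182°, 272°}, the missing hue is 2°.

2°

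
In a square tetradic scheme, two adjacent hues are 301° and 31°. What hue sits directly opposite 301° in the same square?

A square tetradic scheme places four hues 90° apart; opposite corners are 180° apart.
301 + 180 = 481 → 481 − 360 = 121°

121°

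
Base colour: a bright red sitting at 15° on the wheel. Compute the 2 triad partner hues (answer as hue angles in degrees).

A triad places three hues 120° apart.
15 + 120 = 135°
15 + 240 = 255°

135° and 255°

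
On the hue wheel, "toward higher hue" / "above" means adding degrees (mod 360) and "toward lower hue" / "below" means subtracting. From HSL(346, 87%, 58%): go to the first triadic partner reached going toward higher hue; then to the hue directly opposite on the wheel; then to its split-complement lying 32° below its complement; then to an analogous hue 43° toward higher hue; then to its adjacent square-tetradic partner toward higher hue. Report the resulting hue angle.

207°

+120° (triadic ↑): 346 + 120 = 466 → 466 − 360 = 106°
+180° (complement): 106 + 180 = 286°
+148° (split-comp 32° ↓): 286 + 148 = 434 → 434 − 360 = 74°
+43° (analog 43° ↑): 74 + 43 = 117°
+90° (square ↑): 117 + 90 = 207°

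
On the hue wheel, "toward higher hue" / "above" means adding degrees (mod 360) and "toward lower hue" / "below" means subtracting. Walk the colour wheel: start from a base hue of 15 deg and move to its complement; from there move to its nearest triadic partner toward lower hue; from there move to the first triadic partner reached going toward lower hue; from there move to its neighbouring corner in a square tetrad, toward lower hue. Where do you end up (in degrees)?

225°

15 + 180 = 195°   (complement)
195 − 120 = 75°   (triadic ↓)
75 − 120 = -45 → -45 + 360 = 315°   (triadic ↓)
315 − 90 = 225°   (square ↓)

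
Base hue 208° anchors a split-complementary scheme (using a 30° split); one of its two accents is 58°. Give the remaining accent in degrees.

Split-complementary hues sit 30° either side of the complement.
Complement of the base 208°: 208 + 180 = 388 → 388 − 360 = 28°
The given accent 58° is 30° one side of 28°; the other accent sits 30° the other side: 28 − 30 = -2 → -2 + 360 = 358°

358°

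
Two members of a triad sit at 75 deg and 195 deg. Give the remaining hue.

315°

A triad spaces three hues 120° apart.
The full set is {75°, 195°, 315°}.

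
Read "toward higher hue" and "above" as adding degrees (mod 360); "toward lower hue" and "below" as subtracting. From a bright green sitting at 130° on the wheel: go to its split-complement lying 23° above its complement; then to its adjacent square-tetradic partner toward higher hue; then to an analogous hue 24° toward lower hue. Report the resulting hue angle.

39°

split-comp 23° ↑ +203°: 130 + 203 = 333°
square ↑ +90°: 333 + 90 = 423 → 423 − 360 = 63°
analog 24° ↓ −24°: 63 − 24 = 39°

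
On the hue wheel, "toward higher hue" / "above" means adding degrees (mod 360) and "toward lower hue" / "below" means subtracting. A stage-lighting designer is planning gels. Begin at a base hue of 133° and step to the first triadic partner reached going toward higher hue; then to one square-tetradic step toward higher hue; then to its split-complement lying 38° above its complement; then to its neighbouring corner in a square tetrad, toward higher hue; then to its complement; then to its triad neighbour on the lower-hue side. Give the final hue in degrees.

133 + 120 = 253°   (triadic ↑)
253 + 90 = 343°   (square ↑)
343 + 218 = 561 → 561 − 360 = 201°   (split-comp 38° ↑)
201 + 90 = 291°   (square ↑)
291 + 180 = 471 → 471 − 360 = 111°   (complement)
111 − 120 = -9 → -9 + 360 = 351°   (triadic ↓)

351°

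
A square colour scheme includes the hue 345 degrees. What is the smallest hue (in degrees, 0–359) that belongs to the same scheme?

A square tetradic scheme places four hues every 90°.
The full set through 345° is {75°, 165°, 255°, 345°}.

75°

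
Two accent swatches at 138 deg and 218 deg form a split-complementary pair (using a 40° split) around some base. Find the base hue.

The accents sit 40° either side of the complement, so the complement is their short-arc midpoint on the wheel.
Short-arc midpoint of 138° and 218°: 178°.
Base is 180° from the complement: 178 − 180 = -2 → -2 + 360 = 358°

358°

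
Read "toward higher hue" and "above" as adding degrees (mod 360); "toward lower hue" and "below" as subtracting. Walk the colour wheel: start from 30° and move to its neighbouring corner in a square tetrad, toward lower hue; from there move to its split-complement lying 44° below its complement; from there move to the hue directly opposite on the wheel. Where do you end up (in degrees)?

−90° (square ↓): 30 − 90 = -60 → -60 + 360 = 300°
+136° (split-comp 44° ↓): 300 + 136 = 436 → 436 − 360 = 76°
+180° (complement): 76 + 180 = 256°

256°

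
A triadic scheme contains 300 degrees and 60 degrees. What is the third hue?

A triad spaces three hues 120° apart.
The full set is {60°, 180°, 300°}.

180°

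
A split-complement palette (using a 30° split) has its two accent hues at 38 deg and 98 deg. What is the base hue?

248°

The accents sit 30° either side of the complement, so the complement is their short-arc midpoint on the wheel.
Short-arc midpoint of 38° and 98°: 68°.
Base is 180° from the complement: 68 − 180 = -112 → -112 + 360 = 248°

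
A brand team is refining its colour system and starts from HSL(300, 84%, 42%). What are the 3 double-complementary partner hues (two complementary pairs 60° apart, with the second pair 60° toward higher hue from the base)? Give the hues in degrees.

0°, 120°, 180°

A rectangular tetradic uses two complementary pairs 60° apart: offsets 0°, 60°, 180°, 240°.
300 + 60 = 360 → 360 − 360 = 0°
300 + 180 = 480 → 480 − 360 = 120°
300 + 240 = 540 → 540 − 360 = 180°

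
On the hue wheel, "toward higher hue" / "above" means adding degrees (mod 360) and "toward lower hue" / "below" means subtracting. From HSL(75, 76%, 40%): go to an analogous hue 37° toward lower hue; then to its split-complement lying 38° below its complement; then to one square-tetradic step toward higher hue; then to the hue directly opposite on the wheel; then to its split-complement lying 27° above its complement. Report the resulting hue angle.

−37° (analog 37° ↓): 75 − 37 = 38°
+142° (split-comp 38° ↓): 38 + 142 = 180°
+90° (square ↑): 180 + 90 = 270°
+180° (complement): 270 + 180 = 450 → 450 − 360 = 90°
+207° (split-comp 27° ↑): 90 + 207 = 297°

297°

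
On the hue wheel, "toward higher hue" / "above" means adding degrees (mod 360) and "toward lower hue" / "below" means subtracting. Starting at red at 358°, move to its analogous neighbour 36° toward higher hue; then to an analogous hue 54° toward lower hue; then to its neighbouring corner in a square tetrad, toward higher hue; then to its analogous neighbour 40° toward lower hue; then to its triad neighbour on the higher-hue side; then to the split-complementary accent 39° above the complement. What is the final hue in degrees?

+36° (analog 36° ↑): 358 + 36 = 394 → 394 − 360 = 34°
−54° (analog 54° ↓): 34 − 54 = -20 → -20 + 360 = 340°
+90° (square ↑): 340 + 90 = 430 → 430 − 360 = 70°
−40° (analog 40° ↓): 70 − 40 = 30°
+120° (triadic ↑): 30 + 120 = 150°
+219° (split-comp 39° ↑): 150 + 219 = 369 → 369 − 360 = 9°

9°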